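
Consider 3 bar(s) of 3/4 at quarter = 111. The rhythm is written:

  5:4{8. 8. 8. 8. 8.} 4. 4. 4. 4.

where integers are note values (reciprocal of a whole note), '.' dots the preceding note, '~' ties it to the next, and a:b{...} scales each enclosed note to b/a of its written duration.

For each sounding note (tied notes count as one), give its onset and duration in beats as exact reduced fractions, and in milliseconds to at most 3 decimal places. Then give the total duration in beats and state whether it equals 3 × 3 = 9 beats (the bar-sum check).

1) 0.0ms=0b +324.324ms=3/5b
2) 324.324ms=3/5b +324.324ms=3/5b
3) 648.649ms=6/5b +324.324ms=3/5b
4) 972.973ms=9/5b +324.324ms=3/5b
5) 1297.297ms=12/5b +324.324ms=3/5b
6) 1621.622ms=3b +810.811ms=3/2b
7) 2432.432ms=9/2b +810.811ms=3/2b
8) 3243.243ms=6b +810.811ms=3/2b
9) 4054.054ms=15/2b +810.811ms=3/2b
Σ=9b of 9 (111bpm 3/4) — PASS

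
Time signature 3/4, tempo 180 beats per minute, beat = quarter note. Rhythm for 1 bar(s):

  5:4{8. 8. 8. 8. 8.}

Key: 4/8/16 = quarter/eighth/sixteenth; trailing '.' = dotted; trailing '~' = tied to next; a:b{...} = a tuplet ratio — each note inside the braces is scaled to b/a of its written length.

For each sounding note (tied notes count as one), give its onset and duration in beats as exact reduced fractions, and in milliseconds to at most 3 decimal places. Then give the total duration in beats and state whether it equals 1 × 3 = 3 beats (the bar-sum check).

1) 0.0ms=0b +200.0ms=3/5b
2) 200.0ms=3/5b +200.0ms=3/5b
3) 400.0ms=6/5b +200.0ms=3/5b
4) 600.0ms=9/5b +200.0ms=3/5b
5) 800.0ms=12/5b +200.0ms=3/5b
Σ=3b of 3 (180bpm 3/4) — PASS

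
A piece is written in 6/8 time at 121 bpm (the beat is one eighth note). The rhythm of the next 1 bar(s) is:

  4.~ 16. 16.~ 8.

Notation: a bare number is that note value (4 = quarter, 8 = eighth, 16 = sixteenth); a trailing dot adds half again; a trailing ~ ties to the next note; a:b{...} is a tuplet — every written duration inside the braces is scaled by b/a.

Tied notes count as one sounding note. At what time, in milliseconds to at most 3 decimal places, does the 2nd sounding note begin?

note 2 onset = 15/4b = 1859.504ms

1. 0.0ms @ 0 + 1859.504ms (15/4)
2. 1859.504ms @ 15/4 + 1115.702ms (9/4)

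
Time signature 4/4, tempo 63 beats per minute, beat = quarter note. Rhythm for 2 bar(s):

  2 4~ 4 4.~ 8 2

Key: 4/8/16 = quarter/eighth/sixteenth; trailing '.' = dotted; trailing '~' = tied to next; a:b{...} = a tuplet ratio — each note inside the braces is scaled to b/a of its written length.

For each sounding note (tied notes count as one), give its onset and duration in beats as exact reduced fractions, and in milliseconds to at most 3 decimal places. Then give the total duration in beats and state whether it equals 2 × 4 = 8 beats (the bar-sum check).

1) 0.0ms=0b +1904.762ms=2b
2) 1904.762ms=2b +1904.762ms=2b
3) 3809.524ms=4b +1904.762ms=2b
4) 5714.286ms=6b +1904.762ms=2b
Σ=8b of 8 (63bpm 4/4) — PASS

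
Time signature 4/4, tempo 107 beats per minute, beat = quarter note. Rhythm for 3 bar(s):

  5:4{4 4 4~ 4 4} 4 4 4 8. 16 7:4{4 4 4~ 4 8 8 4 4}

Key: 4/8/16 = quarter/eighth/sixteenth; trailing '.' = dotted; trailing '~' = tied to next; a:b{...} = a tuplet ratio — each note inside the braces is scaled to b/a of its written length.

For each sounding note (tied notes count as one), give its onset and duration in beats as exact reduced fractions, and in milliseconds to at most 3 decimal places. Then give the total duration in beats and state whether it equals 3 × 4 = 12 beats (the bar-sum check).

1) 0.0ms=0b +448.598ms=4/5b
2) 448.598ms=4/5b +448.598ms=4/5b
3) 897.196ms=8/5b +897.196ms=8/5b
4) 1794.393ms=16/5b +448.598ms=4/5b
5) 2242.991ms=4b +560.748ms=1b
6) 2803.738ms=5b +560.748ms=1b
7) 3364.486ms=6b +560.748ms=1b
8) 3925.234ms=7b +420.561ms=3/4b
9) 4345.794ms=31/4b +140.187ms=1/4b
10) 4485.981ms=8b +320.427ms=4/7b
11) 4806.409ms=60/7b +320.427ms=4/7b
12) 5126.836ms=64/7b +640.854ms=8/7b
13) 5767.69ms=72/7b +160.214ms=2/7b
14) 5927.904ms=74/7b +160.214ms=2/7b
15) 6088.117ms=76/7b +320.427ms=4/7b
16) 6408.545ms=80/7b +320.427ms=4/7b
Σ=12b of 12 (107bpm 4/4) — PASS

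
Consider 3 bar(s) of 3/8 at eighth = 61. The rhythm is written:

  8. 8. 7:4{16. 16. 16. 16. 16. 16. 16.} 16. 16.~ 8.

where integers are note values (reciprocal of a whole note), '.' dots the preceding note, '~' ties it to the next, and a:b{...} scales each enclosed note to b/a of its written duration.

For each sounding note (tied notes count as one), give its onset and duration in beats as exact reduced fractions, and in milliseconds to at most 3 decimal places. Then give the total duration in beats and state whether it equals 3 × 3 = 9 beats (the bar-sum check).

1) 0.0ms=0b +1475.41ms=3/2b
2) 1475.41ms=3/2b +1475.41ms=3/2b
3) 2950.82ms=3b +421.546ms=3/7b
4) 3372.365ms=24/7b +421.546ms=3/7b
5) 3793.911ms=27/7b +421.546ms=3/7b
6) 4215.457ms=30/7b +421.546ms=3/7b
7) 4637.002ms=33/7b +421.546ms=3/7b
8) 5058.548ms=36/7b +421.546ms=3/7b
9) 5480.094ms=39/7b +421.546ms=3/7b
10) 5901.639ms=6b +737.705ms=3/4b
11) 6639.344ms=27/4b +2213.115ms=9/4b
Σ=9b of 9 (61bpm 3/8) — PASS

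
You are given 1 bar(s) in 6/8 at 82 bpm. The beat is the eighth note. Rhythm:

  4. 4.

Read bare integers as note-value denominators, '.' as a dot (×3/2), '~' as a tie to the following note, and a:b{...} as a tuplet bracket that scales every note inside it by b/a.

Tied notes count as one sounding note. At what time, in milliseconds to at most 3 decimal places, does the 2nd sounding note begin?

note 2 onset = 3b = 2195.122ms

1. 0.0ms @ 0 + 2195.122ms (3)
2. 2195.122ms @ 3 + 2195.122ms (3)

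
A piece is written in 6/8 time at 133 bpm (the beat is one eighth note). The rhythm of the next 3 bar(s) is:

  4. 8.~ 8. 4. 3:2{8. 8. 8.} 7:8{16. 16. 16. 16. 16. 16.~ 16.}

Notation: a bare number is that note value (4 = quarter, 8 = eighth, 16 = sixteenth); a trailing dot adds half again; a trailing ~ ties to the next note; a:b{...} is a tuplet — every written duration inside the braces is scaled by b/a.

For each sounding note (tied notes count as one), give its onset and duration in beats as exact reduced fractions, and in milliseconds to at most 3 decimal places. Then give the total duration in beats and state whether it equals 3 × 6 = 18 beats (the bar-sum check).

1) 0.0ms=0b +1353.383ms=3b
2) 1353.383ms=3b +1353.383ms=3b
3) 2706.767ms=6b +1353.383ms=3b
4) 4060.15ms=9b +451.128ms=1b
5) 4511.278ms=10b +451.128ms=1b
6) 4962.406ms=11b +451.128ms=1b
7) 5413.534ms=12b +386.681ms=6/7b
8) 5800.215ms=90/7b +386.681ms=6/7b
9) 6186.896ms=96/7b +386.681ms=6/7b
10) 6573.577ms=102/7b +386.681ms=6/7b
11) 6960.258ms=108/7b +386.681ms=6/7b
12) 7346.939ms=114/7b +773.362ms=12/7b
Σ=18b of 18 (133bpm 6/8) — PASS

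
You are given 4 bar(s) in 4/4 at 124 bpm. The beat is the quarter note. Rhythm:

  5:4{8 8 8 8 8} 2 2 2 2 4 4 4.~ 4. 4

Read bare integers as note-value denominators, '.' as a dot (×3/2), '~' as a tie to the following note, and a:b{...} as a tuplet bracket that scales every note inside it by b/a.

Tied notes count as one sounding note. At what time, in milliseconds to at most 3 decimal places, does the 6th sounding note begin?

note 6 onset = 2b = 967.742ms

1. 0.0ms @ 0 + 193.548ms (2/5)
2. 193.548ms @ 2/5 + 193.548ms (2/5)
3. 387.097ms @ 4/5 + 193.548ms (2/5)
4. 580.645ms @ 6/5 + 193.548ms (2/5)
5. 774.194ms @ 8/5 + 193.548ms (2/5)
6. 967.742ms @ 2 + 967.742ms (2)
7. 1935.484ms @ 4 + 967.742ms (2)
8. 2903.226ms @ 6 + 967.742ms (2)
9. 3870.968ms @ 8 + 967.742ms (2)
10. 4838.71ms @ 10 + 483.871ms (1)
11. 5322.581ms @ 11 + 483.871ms (1)
12. 5806.452ms @ 12 + 1451.613ms (3)
13. 7258.065ms @ 15 + 483.871ms (1)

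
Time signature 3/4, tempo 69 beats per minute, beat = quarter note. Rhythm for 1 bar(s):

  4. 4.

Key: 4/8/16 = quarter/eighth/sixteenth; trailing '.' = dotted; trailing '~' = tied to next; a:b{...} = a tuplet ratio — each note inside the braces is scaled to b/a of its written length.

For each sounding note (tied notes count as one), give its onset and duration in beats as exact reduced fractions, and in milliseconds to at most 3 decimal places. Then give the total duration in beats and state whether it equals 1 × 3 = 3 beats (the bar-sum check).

1) 0.0ms=0b +1304.348ms=3/2b
2) 1304.348ms=3/2b +1304.348ms=3/2b
Σ=3b of 3 (69bpm 3/4) — PASS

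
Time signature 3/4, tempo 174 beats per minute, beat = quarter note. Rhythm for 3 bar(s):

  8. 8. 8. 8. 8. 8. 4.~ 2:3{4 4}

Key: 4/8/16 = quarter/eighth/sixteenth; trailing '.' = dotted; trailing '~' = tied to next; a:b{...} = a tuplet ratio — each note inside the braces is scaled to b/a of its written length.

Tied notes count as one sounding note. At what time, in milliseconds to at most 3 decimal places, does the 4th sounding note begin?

1. 0.0ms @ 0 + 258.621ms (3/4)
2. 258.621ms @ 3/4 + 258.621ms (3/4)
3. 517.241ms @ 3/2 + 258.621ms (3/4)
4. 775.862ms @ 9/4 + 258.621ms (3/4)
5. 1034.483ms @ 3 + 258.621ms (3/4)
6. 1293.103ms @ 15/4 + 258.621ms (3/4)
7. 1551.724ms @ 9/2 + 1034.483ms (3)
8. 2586.207ms @ 15/2 + 517.241ms (3/2)

note 4 onset = 9/4b = 775.862ms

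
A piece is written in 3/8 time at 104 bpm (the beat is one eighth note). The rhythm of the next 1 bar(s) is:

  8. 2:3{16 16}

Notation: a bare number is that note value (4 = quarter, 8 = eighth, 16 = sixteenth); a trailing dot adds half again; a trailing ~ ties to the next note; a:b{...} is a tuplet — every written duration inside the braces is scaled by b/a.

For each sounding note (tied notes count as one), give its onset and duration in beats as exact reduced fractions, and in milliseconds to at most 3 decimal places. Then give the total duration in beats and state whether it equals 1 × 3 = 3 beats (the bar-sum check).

1) 0.0ms=0b +865.385ms=3/2b
2) 865.385ms=3/2b +432.692ms=3/4b
3) 1298.077ms=9/4b +432.692ms=3/4b
Σ=3b of 3 (104bpm 3/8) — PASS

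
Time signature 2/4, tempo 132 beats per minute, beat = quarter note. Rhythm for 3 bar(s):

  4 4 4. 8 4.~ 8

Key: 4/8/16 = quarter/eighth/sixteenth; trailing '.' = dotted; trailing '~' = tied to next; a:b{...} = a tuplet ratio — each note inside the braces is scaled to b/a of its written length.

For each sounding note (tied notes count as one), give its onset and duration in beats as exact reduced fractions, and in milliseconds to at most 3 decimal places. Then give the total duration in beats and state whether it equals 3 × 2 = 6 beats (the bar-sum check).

1) 0.0ms=0b +454.545ms=1b
2) 454.545ms=1b +454.545ms=1b
3) 909.091ms=2b +681.818ms=3/2b
4) 1590.909ms=7/2b +227.273ms=1/2b
5) 1818.182ms=4b +909.091ms=2b
Σ=6b of 6 (132bpm 2/4) — PASS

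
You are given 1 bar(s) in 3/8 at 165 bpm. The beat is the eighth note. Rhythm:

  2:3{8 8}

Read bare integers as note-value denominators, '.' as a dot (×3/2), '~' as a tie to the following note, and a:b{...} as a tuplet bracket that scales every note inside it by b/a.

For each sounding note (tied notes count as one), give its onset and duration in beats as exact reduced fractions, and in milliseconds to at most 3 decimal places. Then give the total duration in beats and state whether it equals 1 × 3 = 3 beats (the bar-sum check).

1) 0.0ms=0b +545.455ms=3/2b
2) 545.455ms=3/2b +545.455ms=3/2b
Σ=3b of 3 (165bpm 3/8) — PASS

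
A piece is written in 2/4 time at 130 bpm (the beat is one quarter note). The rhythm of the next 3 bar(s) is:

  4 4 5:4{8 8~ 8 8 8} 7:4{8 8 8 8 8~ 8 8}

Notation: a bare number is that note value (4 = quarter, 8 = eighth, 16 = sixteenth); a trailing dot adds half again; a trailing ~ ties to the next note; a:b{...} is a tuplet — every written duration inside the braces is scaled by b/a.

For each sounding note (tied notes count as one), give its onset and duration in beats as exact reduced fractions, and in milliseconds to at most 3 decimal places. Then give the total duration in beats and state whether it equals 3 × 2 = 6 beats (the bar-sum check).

1) 0.0ms=0b +461.538ms=1b
2) 461.538ms=1b +461.538ms=1b
3) 923.077ms=2b +184.615ms=2/5b
4) 1107.692ms=12/5b +369.231ms=4/5b
5) 1476.923ms=16/5b +184.615ms=2/5b
6) 1661.538ms=18/5b +184.615ms=2/5b
7) 1846.154ms=4b +131.868ms=2/7b
8) 1978.022ms=30/7b +131.868ms=2/7b
9) 2109.89ms=32/7b +131.868ms=2/7b
10) 2241.758ms=34/7b +131.868ms=2/7b
11) 2373.626ms=36/7b +263.736ms=4/7b
12) 2637.363ms=40/7b +131.868ms=2/7b
Σ=6b of 6 (130bpm 2/4) — PASS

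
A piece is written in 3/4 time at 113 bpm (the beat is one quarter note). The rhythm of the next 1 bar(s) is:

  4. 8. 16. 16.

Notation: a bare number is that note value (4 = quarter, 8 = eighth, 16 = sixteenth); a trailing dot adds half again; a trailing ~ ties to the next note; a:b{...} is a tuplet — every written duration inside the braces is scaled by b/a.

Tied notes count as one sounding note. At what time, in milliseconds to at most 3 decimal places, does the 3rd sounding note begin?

note 3 onset = 9/4b = 1194.69ms

1. 0.0ms @ 0 + 796.46ms (3/2)
2. 796.46ms @ 3/2 + 398.23ms (3/4)
3. 1194.69ms @ 9/4 + 199.115ms (3/8)
4. 1393.805ms @ 21/8 + 199.115ms (3/8)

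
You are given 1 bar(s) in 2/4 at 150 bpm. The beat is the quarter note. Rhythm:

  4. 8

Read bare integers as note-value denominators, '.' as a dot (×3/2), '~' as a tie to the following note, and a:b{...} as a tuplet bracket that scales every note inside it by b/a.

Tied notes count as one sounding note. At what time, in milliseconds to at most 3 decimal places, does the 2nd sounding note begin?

note 2 onset = 3/2b = 600.0ms

1. 0.0ms @ 0 + 600.0ms (3/2)
2. 600.0ms @ 3/2 + 200.0ms (1/2)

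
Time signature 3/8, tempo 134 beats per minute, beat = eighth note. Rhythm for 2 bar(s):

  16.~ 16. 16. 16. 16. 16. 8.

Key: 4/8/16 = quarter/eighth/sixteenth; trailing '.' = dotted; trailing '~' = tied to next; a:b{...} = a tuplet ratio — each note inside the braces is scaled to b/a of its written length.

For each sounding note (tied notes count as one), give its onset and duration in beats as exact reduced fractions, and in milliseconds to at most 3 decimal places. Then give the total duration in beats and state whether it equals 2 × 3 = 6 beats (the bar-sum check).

1) 0.0ms=0b +671.642ms=3/2b
2) 671.642ms=3/2b +335.821ms=3/4b
3) 1007.463ms=9/4b +335.821ms=3/4b
4) 1343.284ms=3b +335.821ms=3/4b
5) 1679.104ms=15/4b +335.821ms=3/4b
6) 2014.925ms=9/2b +671.642ms=3/2b
Σ=6b of 6 (134bpm 3/8) — PASS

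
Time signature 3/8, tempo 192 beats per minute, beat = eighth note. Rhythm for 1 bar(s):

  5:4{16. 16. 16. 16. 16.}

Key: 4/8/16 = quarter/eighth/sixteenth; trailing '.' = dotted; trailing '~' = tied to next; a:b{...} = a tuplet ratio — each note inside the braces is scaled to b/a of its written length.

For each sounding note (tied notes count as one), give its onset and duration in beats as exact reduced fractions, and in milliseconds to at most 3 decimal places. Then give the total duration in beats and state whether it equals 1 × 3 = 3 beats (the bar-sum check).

1) 0.0ms=0b +187.5ms=3/5b
2) 187.5ms=3/5b +187.5ms=3/5b
3) 375.0ms=6/5b +187.5ms=3/5b
4) 562.5ms=9/5b +187.5ms=3/5b
5) 750.0ms=12/5b +187.5ms=3/5b
Σ=3b of 3 (192bpm 3/8) — PASS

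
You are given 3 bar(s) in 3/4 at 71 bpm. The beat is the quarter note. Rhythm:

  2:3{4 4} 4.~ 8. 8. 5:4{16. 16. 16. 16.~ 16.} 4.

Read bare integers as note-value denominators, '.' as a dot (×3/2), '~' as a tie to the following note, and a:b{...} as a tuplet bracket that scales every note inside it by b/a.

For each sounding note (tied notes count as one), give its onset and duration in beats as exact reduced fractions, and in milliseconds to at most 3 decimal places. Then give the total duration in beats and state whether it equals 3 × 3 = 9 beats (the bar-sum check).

1) 0.0ms=0b +1267.606ms=3/2b
2) 1267.606ms=3/2b +1267.606ms=3/2b
3) 2535.211ms=3b +1901.408ms=9/4b
4) 4436.62ms=21/4b +633.803ms=3/4b
5) 5070.423ms=6b +253.521ms=3/10b
6) 5323.944ms=63/10b +253.521ms=3/10b
7) 5577.465ms=33/5b +253.521ms=3/10b
8) 5830.986ms=69/10b +507.042ms=3/5b
9) 6338.028ms=15/2b +1267.606ms=3/2b
Σ=9b of 9 (71bpm 3/4) — PASS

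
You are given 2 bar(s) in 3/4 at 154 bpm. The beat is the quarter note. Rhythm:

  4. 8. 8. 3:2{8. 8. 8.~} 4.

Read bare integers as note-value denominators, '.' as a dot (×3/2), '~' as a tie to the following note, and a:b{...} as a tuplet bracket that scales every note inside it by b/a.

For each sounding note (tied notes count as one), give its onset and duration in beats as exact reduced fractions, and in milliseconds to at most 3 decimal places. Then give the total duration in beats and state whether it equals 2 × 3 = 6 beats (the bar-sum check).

1) 0.0ms=0b +584.416ms=3/2b
2) 584.416ms=3/2b +292.208ms=3/4b
3) 876.623ms=9/4b +292.208ms=3/4b
4) 1168.831ms=3b +194.805ms=1/2b
5) 1363.636ms=7/2b +194.805ms=1/2b
6) 1558.442ms=4b +779.221ms=2b
Σ=6b of 6 (154bpm 3/4) — PASS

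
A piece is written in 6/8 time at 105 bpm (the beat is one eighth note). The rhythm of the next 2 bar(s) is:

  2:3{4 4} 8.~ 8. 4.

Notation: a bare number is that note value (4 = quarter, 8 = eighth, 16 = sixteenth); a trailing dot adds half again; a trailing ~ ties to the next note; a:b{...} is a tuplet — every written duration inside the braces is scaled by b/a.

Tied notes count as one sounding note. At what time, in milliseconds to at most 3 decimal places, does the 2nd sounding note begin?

note 2 onset = 3b = 1714.286ms

1. 0.0ms @ 0 + 1714.286ms (3)
2. 1714.286ms @ 3 + 1714.286ms (3)
3. 3428.571ms @ 6 + 1714.286ms (3)
4. 5142.857ms @ 9 + 1714.286ms (3)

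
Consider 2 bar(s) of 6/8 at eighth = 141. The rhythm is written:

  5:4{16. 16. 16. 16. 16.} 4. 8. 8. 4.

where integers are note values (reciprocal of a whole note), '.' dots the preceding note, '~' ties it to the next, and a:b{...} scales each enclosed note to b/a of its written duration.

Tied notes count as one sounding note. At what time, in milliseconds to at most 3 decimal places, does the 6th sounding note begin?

note 6 onset = 3b = 1276.596ms

1. 0.0ms @ 0 + 255.319ms (3/5)
2. 255.319ms @ 3/5 + 255.319ms (3/5)
3. 510.638ms @ 6/5 + 255.319ms (3/5)
4. 765.957ms @ 9/5 + 255.319ms (3/5)
5. 1021.277ms @ 12/5 + 255.319ms (3/5)
6. 1276.596ms @ 3 + 1276.596ms (3)
7. 2553.191ms @ 6 + 638.298ms (3/2)
8. 3191.489ms @ 15/2 + 638.298ms (3/2)
9. 3829.787ms @ 9 + 1276.596ms (3)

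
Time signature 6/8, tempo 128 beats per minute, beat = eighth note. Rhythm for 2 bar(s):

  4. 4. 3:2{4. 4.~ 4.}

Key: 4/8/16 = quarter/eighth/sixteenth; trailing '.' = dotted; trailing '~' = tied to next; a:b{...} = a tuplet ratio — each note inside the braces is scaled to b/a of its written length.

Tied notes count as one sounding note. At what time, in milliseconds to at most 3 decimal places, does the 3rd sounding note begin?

note 3 onset = 6b = 2812.5ms

1. 0.0ms @ 0 + 1406.25ms (3)
2. 1406.25ms @ 3 + 1406.25ms (3)
3. 2812.5ms @ 6 + 937.5ms (2)
4. 3750.0ms @ 8 + 1875.0ms (4)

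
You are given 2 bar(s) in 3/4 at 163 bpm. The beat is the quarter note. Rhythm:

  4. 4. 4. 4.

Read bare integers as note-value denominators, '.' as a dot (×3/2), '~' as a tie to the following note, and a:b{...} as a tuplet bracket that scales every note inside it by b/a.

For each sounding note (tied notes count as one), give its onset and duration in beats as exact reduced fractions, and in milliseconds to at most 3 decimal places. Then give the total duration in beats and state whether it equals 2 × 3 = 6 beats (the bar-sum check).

1) 0.0ms=0b +552.147ms=3/2b
2) 552.147ms=3/2b +552.147ms=3/2b
3) 1104.294ms=3b +552.147ms=3/2b
4) 1656.442ms=9/2b +552.147ms=3/2b
Σ=6b of 6 (163bpm 3/4) — PASS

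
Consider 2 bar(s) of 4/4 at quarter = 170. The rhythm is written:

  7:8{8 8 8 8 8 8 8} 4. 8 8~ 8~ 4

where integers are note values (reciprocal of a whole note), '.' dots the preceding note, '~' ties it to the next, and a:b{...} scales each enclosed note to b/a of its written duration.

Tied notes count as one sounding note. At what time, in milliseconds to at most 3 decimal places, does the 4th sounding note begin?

1. 0.0ms @ 0 + 201.681ms (4/7)
2. 201.681ms @ 4/7 + 201.681ms (4/7)
3. 403.361ms @ 8/7 + 201.681ms (4/7)
4. 605.042ms @ 12/7 + 201.681ms (4/7)
5. 806.723ms @ 16/7 + 201.681ms (4/7)
6. 1008.403ms @ 20/7 + 201.681ms (4/7)
7. 1210.084ms @ 24/7 + 201.681ms (4/7)
8. 1411.765ms @ 4 + 529.412ms (3/2)
9. 1941.176ms @ 11/2 + 176.471ms (1/2)
10. 2117.647ms @ 6 + 705.882ms (2)

note 4 onset = 12/7b = 605.042ms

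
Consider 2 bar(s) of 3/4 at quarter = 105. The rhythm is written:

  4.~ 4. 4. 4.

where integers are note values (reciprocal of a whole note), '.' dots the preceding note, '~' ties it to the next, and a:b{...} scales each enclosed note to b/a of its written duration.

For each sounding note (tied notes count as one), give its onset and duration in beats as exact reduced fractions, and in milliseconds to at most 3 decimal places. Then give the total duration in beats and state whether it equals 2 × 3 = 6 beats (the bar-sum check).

1) 0.0ms=0b +1714.286ms=3b
2) 1714.286ms=3b +857.143ms=3/2b
3) 2571.429ms=9/2b +857.143ms=3/2b
Σ=6b of 6 (105bpm 3/4) — PASS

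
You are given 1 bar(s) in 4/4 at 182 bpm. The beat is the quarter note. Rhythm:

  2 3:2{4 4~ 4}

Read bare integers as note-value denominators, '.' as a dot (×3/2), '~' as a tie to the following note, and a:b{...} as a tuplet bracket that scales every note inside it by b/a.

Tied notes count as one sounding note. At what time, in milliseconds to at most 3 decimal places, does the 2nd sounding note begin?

1. 0.0ms @ 0 + 659.341ms (2)
2. 659.341ms @ 2 + 219.78ms (2/3)
3. 879.121ms @ 8/3 + 439.56ms (4/3)

note 2 onset = 2b = 659.341ms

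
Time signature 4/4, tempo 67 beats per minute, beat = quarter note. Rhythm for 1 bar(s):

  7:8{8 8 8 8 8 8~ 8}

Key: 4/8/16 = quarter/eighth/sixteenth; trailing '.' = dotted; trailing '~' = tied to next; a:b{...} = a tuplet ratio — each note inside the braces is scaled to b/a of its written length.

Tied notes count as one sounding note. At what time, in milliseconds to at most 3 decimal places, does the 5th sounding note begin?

note 5 onset = 16/7b = 2046.908ms

1. 0.0ms @ 0 + 511.727ms (4/7)
2. 511.727ms @ 4/7 + 511.727ms (4/7)
3. 1023.454ms @ 8/7 + 511.727ms (4/7)
4. 1535.181ms @ 12/7 + 511.727ms (4/7)
5. 2046.908ms @ 16/7 + 511.727ms (4/7)
6. 2558.635ms @ 20/7 + 1023.454ms (8/7)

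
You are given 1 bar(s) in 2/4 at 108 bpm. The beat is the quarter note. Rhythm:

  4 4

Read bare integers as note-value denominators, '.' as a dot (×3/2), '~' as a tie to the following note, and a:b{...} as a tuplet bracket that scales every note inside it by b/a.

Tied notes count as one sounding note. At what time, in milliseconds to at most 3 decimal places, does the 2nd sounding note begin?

note 2 onset = 1b = 555.556ms

1. 0.0ms @ 0 + 555.556ms (1)
2. 555.556ms @ 1 + 555.556ms (1)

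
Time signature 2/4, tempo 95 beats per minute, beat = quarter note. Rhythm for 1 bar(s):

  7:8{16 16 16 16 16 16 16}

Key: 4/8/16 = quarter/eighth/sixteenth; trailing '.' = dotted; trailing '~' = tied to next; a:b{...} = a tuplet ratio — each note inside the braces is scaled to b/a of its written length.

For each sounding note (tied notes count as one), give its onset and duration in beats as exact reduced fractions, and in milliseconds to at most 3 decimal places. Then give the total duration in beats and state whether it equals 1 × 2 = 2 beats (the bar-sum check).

1) 0.0ms=0b +180.451ms=2/7b
2) 180.451ms=2/7b +180.451ms=2/7b
3) 360.902ms=4/7b +180.451ms=2/7b
4) 541.353ms=6/7b +180.451ms=2/7b
5) 721.805ms=8/7b +180.451ms=2/7b
6) 902.256ms=10/7b +180.451ms=2/7b
7) 1082.707ms=12/7b +180.451ms=2/7b
Σ=2b of 2 (95bpm 2/4) — PASS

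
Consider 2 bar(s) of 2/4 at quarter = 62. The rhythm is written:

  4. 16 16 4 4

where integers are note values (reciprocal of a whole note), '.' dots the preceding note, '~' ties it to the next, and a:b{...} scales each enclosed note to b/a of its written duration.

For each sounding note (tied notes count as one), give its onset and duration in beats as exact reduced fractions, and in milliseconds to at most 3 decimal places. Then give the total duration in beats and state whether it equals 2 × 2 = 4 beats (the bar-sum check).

1) 0.0ms=0b +1451.613ms=3/2b
2) 1451.613ms=3/2b +241.935ms=1/4b
3) 1693.548ms=7/4b +241.935ms=1/4b
4) 1935.484ms=2b +967.742ms=1b
5) 2903.226ms=3b +967.742ms=1b
Σ=4b of 4 (62bpm 2/4) — PASS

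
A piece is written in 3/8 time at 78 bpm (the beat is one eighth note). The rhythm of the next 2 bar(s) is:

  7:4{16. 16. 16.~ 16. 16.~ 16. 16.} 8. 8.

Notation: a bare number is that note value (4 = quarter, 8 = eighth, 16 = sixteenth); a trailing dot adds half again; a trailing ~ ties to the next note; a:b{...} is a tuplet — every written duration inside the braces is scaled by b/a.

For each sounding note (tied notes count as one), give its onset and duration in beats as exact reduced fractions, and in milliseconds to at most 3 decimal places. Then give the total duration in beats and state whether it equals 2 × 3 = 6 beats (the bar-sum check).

1) 0.0ms=0b +329.67ms=3/7b
2) 329.67ms=3/7b +329.67ms=3/7b
3) 659.341ms=6/7b +659.341ms=6/7b
4) 1318.681ms=12/7b +659.341ms=6/7b
5) 1978.022ms=18/7b +329.67ms=3/7b
6) 2307.692ms=3b +1153.846ms=3/2b
7) 3461.538ms=9/2b +1153.846ms=3/2b
Σ=6b of 6 (78bpm 3/8) — PASS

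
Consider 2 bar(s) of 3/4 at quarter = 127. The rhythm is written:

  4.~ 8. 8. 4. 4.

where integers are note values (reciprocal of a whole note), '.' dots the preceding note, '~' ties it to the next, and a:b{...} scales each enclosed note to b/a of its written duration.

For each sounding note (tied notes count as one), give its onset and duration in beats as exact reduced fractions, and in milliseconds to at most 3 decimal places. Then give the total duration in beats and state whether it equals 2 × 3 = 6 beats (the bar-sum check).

1) 0.0ms=0b +1062.992ms=9/4b
2) 1062.992ms=9/4b +354.331ms=3/4b
3) 1417.323ms=3b +708.661ms=3/2b
4) 2125.984ms=9/2b +708.661ms=3/2b
Σ=6b of 6 (127bpm 3/4) — PASS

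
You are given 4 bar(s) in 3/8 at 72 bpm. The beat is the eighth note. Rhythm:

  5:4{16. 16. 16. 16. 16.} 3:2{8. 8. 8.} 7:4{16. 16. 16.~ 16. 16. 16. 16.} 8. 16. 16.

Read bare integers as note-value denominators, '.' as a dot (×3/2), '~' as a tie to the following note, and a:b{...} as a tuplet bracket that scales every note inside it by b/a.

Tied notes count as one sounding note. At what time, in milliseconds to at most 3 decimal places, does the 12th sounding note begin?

note 12 onset = 54/7b = 6428.571ms

1. 0.0ms @ 0 + 500.0ms (3/5)
2. 500.0ms @ 3/5 + 500.0ms (3/5)
3. 1000.0ms @ 6/5 + 500.0ms (3/5)
4. 1500.0ms @ 9/5 + 500.0ms (3/5)
5. 2000.0ms @ 12/5 + 500.0ms (3/5)
6. 2500.0ms @ 3 + 833.333ms (1)
7. 3333.333ms @ 4 + 833.333ms (1)
8. 4166.667ms @ 5 + 833.333ms (1)
9. 5000.0ms @ 6 + 357.143ms (3/7)
10. 5357.143ms @ 45/7 + 357.143ms (3/7)
11. 5714.286ms @ 48/7 + 714.286ms (6/7)
12. 6428.571ms @ 54/7 + 357.143ms (3/7)
13. 6785.714ms @ 57/7 + 357.143ms (3/7)
14. 7142.857ms @ 60/7 + 357.143ms (3/7)
15. 7500.0ms @ 9 + 1250.0ms (3/2)
16. 8750.0ms @ 21/2 + 625.0ms (3/4)
17. 9375.0ms @ 45/4 + 625.0ms (3/4)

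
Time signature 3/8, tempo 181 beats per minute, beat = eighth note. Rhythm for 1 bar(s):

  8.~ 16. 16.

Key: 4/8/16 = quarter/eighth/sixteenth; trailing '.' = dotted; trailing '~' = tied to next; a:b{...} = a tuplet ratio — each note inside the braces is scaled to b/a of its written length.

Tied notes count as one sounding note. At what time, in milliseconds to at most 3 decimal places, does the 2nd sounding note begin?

1. 0.0ms @ 0 + 745.856ms (9/4)
2. 745.856ms @ 9/4 + 248.619ms (3/4)

note 2 onset = 9/4b = 745.856ms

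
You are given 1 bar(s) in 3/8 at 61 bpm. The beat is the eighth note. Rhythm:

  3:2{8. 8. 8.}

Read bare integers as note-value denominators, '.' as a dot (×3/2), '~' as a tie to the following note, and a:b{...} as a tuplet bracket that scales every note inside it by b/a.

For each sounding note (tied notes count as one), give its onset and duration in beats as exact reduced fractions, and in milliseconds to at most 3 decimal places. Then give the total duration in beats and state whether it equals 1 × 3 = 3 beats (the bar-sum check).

1) 0.0ms=0b +983.607ms=1b
2) 983.607ms=1b +983.607ms=1b
3) 1967.213ms=2b +983.607ms=1b
Σ=3b of 3 (61bpm 3/8) — PASS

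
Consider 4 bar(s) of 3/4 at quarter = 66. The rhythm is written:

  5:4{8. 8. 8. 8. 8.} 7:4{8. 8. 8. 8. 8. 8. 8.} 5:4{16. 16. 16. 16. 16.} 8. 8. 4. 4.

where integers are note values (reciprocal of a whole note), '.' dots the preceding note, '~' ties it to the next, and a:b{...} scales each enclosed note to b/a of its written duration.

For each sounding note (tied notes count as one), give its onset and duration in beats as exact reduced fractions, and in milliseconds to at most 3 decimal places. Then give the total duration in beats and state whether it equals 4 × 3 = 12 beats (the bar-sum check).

1) 0.0ms=0b +545.455ms=3/5b
2) 545.455ms=3/5b +545.455ms=3/5b
3) 1090.909ms=6/5b +545.455ms=3/5b
4) 1636.364ms=9/5b +545.455ms=3/5b
5) 2181.818ms=12/5b +545.455ms=3/5b
6) 2727.273ms=3b +389.61ms=3/7b
7) 3116.883ms=24/7b +389.61ms=3/7b
8) 3506.494ms=27/7b +389.61ms=3/7b
9) 3896.104ms=30/7b +389.61ms=3/7b
10) 4285.714ms=33/7b +389.61ms=3/7b
11) 4675.325ms=36/7b +389.61ms=3/7b
12) 5064.935ms=39/7b +389.61ms=3/7b
13) 5454.545ms=6b +272.727ms=3/10b
14) 5727.273ms=63/10b +272.727ms=3/10b
15) 6000.0ms=33/5b +272.727ms=3/10b
16) 6272.727ms=69/10b +272.727ms=3/10b
17) 6545.455ms=36/5b +272.727ms=3/10b
18) 6818.182ms=15/2b +681.818ms=3/4b
19) 7500.0ms=33/4b +681.818ms=3/4b
20) 8181.818ms=9b +1363.636ms=3/2b
21) 9545.455ms=21/2b +1363.636ms=3/2b
Σ=12b of 12 (66bpm 3/4) — PASS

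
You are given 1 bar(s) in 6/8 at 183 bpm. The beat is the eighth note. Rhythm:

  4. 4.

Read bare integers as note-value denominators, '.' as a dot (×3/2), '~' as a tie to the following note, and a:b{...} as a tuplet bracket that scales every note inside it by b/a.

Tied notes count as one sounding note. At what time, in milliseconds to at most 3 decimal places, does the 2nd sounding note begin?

note 2 onset = 3b = 983.607ms

1. 0.0ms @ 0 + 983.607ms (3)
2. 983.607ms @ 3 + 983.607ms (3)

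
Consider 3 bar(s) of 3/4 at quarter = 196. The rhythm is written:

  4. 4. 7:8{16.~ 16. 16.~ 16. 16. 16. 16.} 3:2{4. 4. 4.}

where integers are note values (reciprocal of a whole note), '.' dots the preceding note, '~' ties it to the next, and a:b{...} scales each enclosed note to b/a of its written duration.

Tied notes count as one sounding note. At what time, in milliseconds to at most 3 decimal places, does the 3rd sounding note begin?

note 3 onset = 3b = 918.367ms

1. 0.0ms @ 0 + 459.184ms (3/2)
2. 459.184ms @ 3/2 + 459.184ms (3/2)
3. 918.367ms @ 3 + 262.391ms (6/7)
4. 1180.758ms @ 27/7 + 262.391ms (6/7)
5. 1443.149ms @ 33/7 + 131.195ms (3/7)
6. 1574.344ms @ 36/7 + 131.195ms (3/7)
7. 1705.539ms @ 39/7 + 131.195ms (3/7)
8. 1836.735ms @ 6 + 306.122ms (1)
9. 2142.857ms @ 7 + 306.122ms (1)
10. 2448.98ms @ 8 + 306.122ms (1)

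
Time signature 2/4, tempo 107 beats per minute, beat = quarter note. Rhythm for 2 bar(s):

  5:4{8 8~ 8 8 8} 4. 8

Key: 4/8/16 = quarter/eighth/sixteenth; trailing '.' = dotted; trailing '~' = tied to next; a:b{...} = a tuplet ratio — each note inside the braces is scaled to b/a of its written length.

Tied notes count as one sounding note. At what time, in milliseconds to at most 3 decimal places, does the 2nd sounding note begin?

note 2 onset = 2/5b = 224.299ms

1. 0.0ms @ 0 + 224.299ms (2/5)
2. 224.299ms @ 2/5 + 448.598ms (4/5)
3. 672.897ms @ 6/5 + 224.299ms (2/5)
4. 897.196ms @ 8/5 + 224.299ms (2/5)
5. 1121.495ms @ 2 + 841.121ms (3/2)
6. 1962.617ms @ 7/2 + 280.374ms (1/2)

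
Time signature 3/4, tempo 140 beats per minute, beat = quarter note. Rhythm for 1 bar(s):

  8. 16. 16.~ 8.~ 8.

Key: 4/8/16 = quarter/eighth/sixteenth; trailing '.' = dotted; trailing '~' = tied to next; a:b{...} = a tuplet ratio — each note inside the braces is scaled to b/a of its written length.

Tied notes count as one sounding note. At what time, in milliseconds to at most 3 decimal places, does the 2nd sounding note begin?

1. 0.0ms @ 0 + 321.429ms (3/4)
2. 321.429ms @ 3/4 + 160.714ms (3/8)
3. 482.143ms @ 9/8 + 803.571ms (15/8)

note 2 onset = 3/4b = 321.429ms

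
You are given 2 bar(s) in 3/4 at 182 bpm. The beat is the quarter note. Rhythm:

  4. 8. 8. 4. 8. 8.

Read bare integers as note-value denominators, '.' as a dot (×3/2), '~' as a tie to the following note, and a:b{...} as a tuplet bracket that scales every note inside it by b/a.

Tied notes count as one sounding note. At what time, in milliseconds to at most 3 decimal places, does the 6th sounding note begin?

note 6 onset = 21/4b = 1730.769ms

1. 0.0ms @ 0 + 494.505ms (3/2)
2. 494.505ms @ 3/2 + 247.253ms (3/4)
3. 741.758ms @ 9/4 + 247.253ms (3/4)
4. 989.011ms @ 3 + 494.505ms (3/2)
5. 1483.516ms @ 9/2 + 247.253ms (3/4)
6. 1730.769ms @ 21/4 + 247.253ms (3/4)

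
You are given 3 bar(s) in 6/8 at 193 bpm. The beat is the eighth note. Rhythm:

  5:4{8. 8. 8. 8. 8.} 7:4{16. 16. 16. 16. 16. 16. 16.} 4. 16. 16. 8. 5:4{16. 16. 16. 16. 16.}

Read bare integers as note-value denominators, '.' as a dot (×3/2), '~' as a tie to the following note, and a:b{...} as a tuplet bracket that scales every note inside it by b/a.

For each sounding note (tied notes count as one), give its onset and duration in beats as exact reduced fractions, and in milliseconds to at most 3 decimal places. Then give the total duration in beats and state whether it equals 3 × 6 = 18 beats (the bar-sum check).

1) 0.0ms=0b +373.057ms=6/5b
2) 373.057ms=6/5b +373.057ms=6/5b
3) 746.114ms=12/5b +373.057ms=6/5b
4) 1119.171ms=18/5b +373.057ms=6/5b
5) 1492.228ms=24/5b +373.057ms=6/5b
6) 1865.285ms=6b +133.235ms=3/7b
7) 1998.52ms=45/7b +133.235ms=3/7b
8) 2131.754ms=48/7b +133.235ms=3/7b
9) 2264.989ms=51/7b +133.235ms=3/7b
10) 2398.224ms=54/7b +133.235ms=3/7b
11) 2531.458ms=57/7b +133.235ms=3/7b
12) 2664.693ms=60/7b +133.235ms=3/7b
13) 2797.927ms=9b +932.642ms=3b
14) 3730.57ms=12b +233.161ms=3/4b
15) 3963.731ms=51/4b +233.161ms=3/4b
16) 4196.891ms=27/2b +466.321ms=3/2b
17) 4663.212ms=15b +186.528ms=3/5b
18) 4849.741ms=78/5b +186.528ms=3/5b
19) 5036.269ms=81/5b +186.528ms=3/5b
20) 5222.798ms=84/5b +186.528ms=3/5b
21) 5409.326ms=87/5b +186.528ms=3/5b
Σ=18b of 18 (193bpm 6/8) — PASS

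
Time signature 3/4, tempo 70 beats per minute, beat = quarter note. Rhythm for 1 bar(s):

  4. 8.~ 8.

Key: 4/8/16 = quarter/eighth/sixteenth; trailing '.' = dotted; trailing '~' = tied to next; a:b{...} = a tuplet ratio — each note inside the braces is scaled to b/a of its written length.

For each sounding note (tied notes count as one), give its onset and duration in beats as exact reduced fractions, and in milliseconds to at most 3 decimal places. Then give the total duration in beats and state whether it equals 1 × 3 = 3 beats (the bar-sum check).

1) 0.0ms=0b +1285.714ms=3/2b
2) 1285.714ms=3/2b +1285.714ms=3/2b
Σ=3b of 3 (70bpm 3/4) — PASS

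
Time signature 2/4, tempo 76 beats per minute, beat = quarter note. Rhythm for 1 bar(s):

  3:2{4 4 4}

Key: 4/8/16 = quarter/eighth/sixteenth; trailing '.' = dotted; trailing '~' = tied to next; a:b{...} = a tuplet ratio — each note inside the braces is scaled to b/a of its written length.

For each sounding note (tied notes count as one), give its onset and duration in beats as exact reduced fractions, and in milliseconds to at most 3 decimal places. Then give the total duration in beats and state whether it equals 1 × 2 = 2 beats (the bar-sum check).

1) 0.0ms=0b +526.316ms=2/3b
2) 526.316ms=2/3b +526.316ms=2/3b
3) 1052.632ms=4/3b +526.316ms=2/3b
Σ=2b of 2 (76bpm 2/4) — PASS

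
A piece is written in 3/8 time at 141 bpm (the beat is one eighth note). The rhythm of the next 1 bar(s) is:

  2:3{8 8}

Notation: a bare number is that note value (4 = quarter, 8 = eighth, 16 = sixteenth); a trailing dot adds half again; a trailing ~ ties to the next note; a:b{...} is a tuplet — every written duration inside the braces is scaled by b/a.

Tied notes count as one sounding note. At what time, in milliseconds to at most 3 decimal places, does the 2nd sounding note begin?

1. 0.0ms @ 0 + 638.298ms (3/2)
2. 638.298ms @ 3/2 + 638.298ms (3/2)

note 2 onset = 3/2b = 638.298ms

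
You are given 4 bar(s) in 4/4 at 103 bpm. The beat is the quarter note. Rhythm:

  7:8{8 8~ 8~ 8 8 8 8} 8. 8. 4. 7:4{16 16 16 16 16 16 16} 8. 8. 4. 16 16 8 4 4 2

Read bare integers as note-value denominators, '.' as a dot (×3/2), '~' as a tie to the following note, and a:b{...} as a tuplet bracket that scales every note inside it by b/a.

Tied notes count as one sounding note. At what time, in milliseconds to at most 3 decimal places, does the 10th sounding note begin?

note 10 onset = 50/7b = 4160.888ms

1. 0.0ms @ 0 + 332.871ms (4/7)
2. 332.871ms @ 4/7 + 998.613ms (12/7)
3. 1331.484ms @ 16/7 + 332.871ms (4/7)
4. 1664.355ms @ 20/7 + 332.871ms (4/7)
5. 1997.226ms @ 24/7 + 332.871ms (4/7)
6. 2330.097ms @ 4 + 436.893ms (3/4)
7. 2766.99ms @ 19/4 + 436.893ms (3/4)
8. 3203.883ms @ 11/2 + 873.786ms (3/2)
9. 4077.67ms @ 7 + 83.218ms (1/7)
10. 4160.888ms @ 50/7 + 83.218ms (1/7)
11. 4244.105ms @ 51/7 + 83.218ms (1/7)
12. 4327.323ms @ 52/7 + 83.218ms (1/7)
13. 4410.541ms @ 53/7 + 83.218ms (1/7)
14. 4493.759ms @ 54/7 + 83.218ms (1/7)
15. 4576.976ms @ 55/7 + 83.218ms (1/7)
16. 4660.194ms @ 8 + 436.893ms (3/4)
17. 5097.087ms @ 35/4 + 436.893ms (3/4)
18. 5533.981ms @ 19/2 + 873.786ms (3/2)
19. 6407.767ms @ 11 + 145.631ms (1/4)
20. 6553.398ms @ 45/4 + 145.631ms (1/4)
21. 6699.029ms @ 23/2 + 291.262ms (1/2)
22. 6990.291ms @ 12 + 582.524ms (1)
23. 7572.816ms @ 13 + 582.524ms (1)
24. 8155.34ms @ 14 + 1165.049ms (2)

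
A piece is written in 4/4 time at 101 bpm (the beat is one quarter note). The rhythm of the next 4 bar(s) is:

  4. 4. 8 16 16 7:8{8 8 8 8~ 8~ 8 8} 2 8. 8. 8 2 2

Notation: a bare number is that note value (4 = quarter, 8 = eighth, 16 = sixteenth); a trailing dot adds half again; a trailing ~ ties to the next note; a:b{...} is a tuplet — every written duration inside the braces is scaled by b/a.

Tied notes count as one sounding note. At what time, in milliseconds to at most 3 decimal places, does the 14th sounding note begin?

1. 0.0ms @ 0 + 891.089ms (3/2)
2. 891.089ms @ 3/2 + 891.089ms (3/2)
3. 1782.178ms @ 3 + 297.03ms (1/2)
4. 2079.208ms @ 7/2 + 148.515ms (1/4)
5. 2227.723ms @ 15/4 + 148.515ms (1/4)
6. 2376.238ms @ 4 + 339.463ms (4/7)
7. 2715.7ms @ 32/7 + 339.463ms (4/7)
8. 3055.163ms @ 36/7 + 339.463ms (4/7)
9. 3394.625ms @ 40/7 + 1018.388ms (12/7)
10. 4413.013ms @ 52/7 + 339.463ms (4/7)
11. 4752.475ms @ 8 + 1188.119ms (2)
12. 5940.594ms @ 10 + 445.545ms (3/4)
13. 6386.139ms @ 43/4 + 445.545ms (3/4)
14. 6831.683ms @ 23/2 + 297.03ms (1/2)
15. 7128.713ms @ 12 + 1188.119ms (2)
16. 8316.832ms @ 14 + 1188.119ms (2)

note 14 onset = 23/2b = 6831.683ms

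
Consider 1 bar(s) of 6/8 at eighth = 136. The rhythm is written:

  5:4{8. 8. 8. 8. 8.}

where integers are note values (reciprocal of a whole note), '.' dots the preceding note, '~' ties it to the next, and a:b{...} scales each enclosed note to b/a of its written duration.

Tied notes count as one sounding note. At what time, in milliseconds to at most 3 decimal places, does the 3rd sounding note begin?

note 3 onset = 12/5b = 1058.824ms

1. 0.0ms @ 0 + 529.412ms (6/5)
2. 529.412ms @ 6/5 + 529.412ms (6/5)
3. 1058.824ms @ 12/5 + 529.412ms (6/5)
4. 1588.235ms @ 18/5 + 529.412ms (6/5)
5. 2117.647ms @ 24/5 + 529.412ms (6/5)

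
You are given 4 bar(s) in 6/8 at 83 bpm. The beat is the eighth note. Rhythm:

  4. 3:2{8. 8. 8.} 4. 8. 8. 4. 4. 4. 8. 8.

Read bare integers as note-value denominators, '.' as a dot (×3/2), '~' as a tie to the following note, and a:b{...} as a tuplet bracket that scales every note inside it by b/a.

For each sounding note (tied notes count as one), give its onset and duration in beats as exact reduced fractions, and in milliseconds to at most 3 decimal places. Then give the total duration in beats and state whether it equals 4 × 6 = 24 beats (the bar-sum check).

1) 0.0ms=0b +2168.675ms=3b
2) 2168.675ms=3b +722.892ms=1b
3) 2891.566ms=4b +722.892ms=1b
4) 3614.458ms=5b +722.892ms=1b
5) 4337.349ms=6b +2168.675ms=3b
6) 6506.024ms=9b +1084.337ms=3/2b
7) 7590.361ms=21/2b +1084.337ms=3/2b
8) 8674.699ms=12b +2168.675ms=3b
9) 10843.373ms=15b +2168.675ms=3b
10) 13012.048ms=18b +2168.675ms=3b
11) 15180.723ms=21b +1084.337ms=3/2b
12) 16265.06ms=45/2b +1084.337ms=3/2b
Σ=24b of 24 (83bpm 6/8) — PASS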